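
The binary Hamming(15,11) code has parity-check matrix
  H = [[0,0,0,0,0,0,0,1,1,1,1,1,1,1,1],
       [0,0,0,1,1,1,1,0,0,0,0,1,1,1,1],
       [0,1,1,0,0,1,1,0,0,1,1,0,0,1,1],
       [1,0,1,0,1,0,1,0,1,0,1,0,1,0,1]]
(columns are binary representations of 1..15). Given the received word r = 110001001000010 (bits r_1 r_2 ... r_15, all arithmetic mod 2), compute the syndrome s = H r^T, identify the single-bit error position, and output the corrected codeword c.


s = (0, 0, 1, 0)^T, error position = 2, corrected codeword c = 100001001000010

Compute s = H r^T mod 2 one row at a time:
  s_1 = 0 + 1 + 0 + 0 + 0 + 0 + 1 + 0 = 2 ≡ 0 (mod 2).
  s_2 = 0 + 0 + 1 + 0 + 0 + 0 + 1 + 0 = 2 ≡ 0 (mod 2).
  s_3 = 1 + 0 + 1 + 0 + 0 + 0 + 1 + 0 = 3 ≡ 1 (mod 2).
  s_4 = 1 + 0 + 0 + 0 + 1 + 0 + 0 + 0 = 2 ≡ 0 (mod 2).
s = (0, 0, 1, 0)^T — this equals column 2 of H (binary 0010), so error is at position 2.
Correct: flip bit 2 of r = 110001001000010 to get c = 100001001000010.


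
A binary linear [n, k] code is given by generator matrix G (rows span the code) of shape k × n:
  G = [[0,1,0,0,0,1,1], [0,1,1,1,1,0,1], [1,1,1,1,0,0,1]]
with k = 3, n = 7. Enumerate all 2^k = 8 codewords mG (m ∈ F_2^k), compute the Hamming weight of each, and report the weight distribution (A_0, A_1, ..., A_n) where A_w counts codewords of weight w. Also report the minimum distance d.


Weight distribution: A_0 = 1, A_2 = 1, A_3 = 1, A_4 = 2, A_5 = 3. Minimum distance d = 2.

Enumerate all 2^3 = 8 messages m ∈ F_2^3.
For each, compute codeword c = mG in F_2^7, then tally its weight.
  m = 000 → c = 0000000, weight = 0.
  m = 100 → c = 0100011, weight = 3.
  m = 010 → c = 0111101, weight = 5.
  m = 110 → c = 0011110, weight = 4.
  m = 001 → c = 1111001, weight = 5.
  m = 101 → c = 1011010, weight = 4.
  m = 011 → c = 1000100, weight = 2.
  m = 111 → c = 1100111, weight = 5.
Tally weights:
  weight 0: 1 codewords.
  weight 2: 1 codewords.
  weight 3: 1 codewords.
  weight 4: 2 codewords.
  weight 5: 3 codewords.
Minimum distance d = smallest w > 0 with A_w > 0 = 2.
Sanity: Σ A_w = 8 = 2^3 = 8 ✓.


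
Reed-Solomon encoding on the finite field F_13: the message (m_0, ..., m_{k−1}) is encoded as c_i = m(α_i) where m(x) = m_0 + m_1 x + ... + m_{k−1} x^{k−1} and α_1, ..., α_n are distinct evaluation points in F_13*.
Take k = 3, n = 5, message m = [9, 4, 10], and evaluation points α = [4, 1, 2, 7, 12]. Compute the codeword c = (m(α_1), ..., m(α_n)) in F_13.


c = [3, 10, 5, 7, 2]

Message polynomial: m(x) = 9 + 4·x + 10·x^2 (mod 13).
For each evaluation point α_i, compute m(α_i) mod 13:
  α_1 = 4: Horner steps 10 → 5 → 3, so m(4) = 3.
  α_2 = 1: Horner steps 10 → 1 → 10, so m(1) = 10.
  α_3 = 2: Horner steps 10 → 11 → 5, so m(2) = 5.
  α_4 = 7: Horner steps 10 → 9 → 7, so m(7) = 7.
  α_5 = 12: Horner steps 10 → 7 → 2, so m(12) = 2.
Codeword c = [3, 10, 5, 7, 2] ∈ F_13^5.


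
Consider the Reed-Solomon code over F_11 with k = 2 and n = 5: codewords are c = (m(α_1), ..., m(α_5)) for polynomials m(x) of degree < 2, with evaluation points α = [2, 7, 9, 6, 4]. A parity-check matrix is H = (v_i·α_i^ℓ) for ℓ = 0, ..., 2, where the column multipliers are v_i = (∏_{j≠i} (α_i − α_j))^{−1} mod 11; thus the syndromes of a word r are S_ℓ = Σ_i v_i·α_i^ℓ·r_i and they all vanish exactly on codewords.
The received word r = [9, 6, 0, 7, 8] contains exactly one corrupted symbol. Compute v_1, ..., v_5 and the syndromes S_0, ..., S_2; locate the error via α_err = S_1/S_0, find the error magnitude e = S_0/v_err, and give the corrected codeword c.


S = (9, 8, 1), error at position 2, error magnitude e = 5, c = [9, 1, 0, 7, 8].

Step 1: column multipliers v_i = (∏_{j≠i}(α_i − α_j))^{−1} mod 11.
  i = 1 (α = 2): (2−7)(2−9)(2−6)(2−4) = (−5)·(−7)·(−4)·(−2) = 280 ≡ 5, so v_1 = 5^{−1} = 9 (mod 11).
  i = 2 (α = 7): (7−2)(7−9)(7−6)(7−4) = 5·(−2)·1·3 = −30 ≡ 3, so v_2 = 3^{−1} = 4 (mod 11).
  i = 3 (α = 9): (9−2)(9−7)(9−6)(9−4) = 7·2·3·5 = 210 ≡ 1, so v_3 = 1^{−1} = 1 (mod 11).
  i = 4 (α = 6): (6−2)(6−7)(6−9)(6−4) = 4·(−1)·(−3)·2 = 24 ≡ 2, so v_4 = 2^{−1} = 6 (mod 11).
  i = 5 (α = 4): (4−2)(4−7)(4−9)(4−6) = 2·(−3)·(−5)·(−2) = −60 ≡ 6, so v_5 = 6^{−1} = 2 (mod 11).
  v = [9, 4, 1, 6, 2].
Step 2: syndromes of r = [9, 6, 0, 7, 8] (all sums mod 11).
  S_0 = Σ v_i r_i = 9·9 + 4·6 + 1·0 + 6·7 + 2·8 = 163 ≡ 9.
  S_1 = Σ v_i α_i r_i = 9·2·9 + 4·7·6 + 1·9·0 + 6·6·7 + 2·4·8 = 646 ≡ 8.
  α_i^2 mod 11 = [4, 5, 4, 3, 5].
  S_2 = Σ v_i α_i^2 r_i = 9·4·9 + 4·5·6 + 1·4·0 + 6·3·7 + 2·5·8 = 650 ≡ 1.
  S = (9, 8, 1) ≠ 0, so r is not a codeword (an error is present).
Step 3: locate the error. For a single error e at position i, S_ℓ = v_i·e·α_i^ℓ, so α_err = S_1/S_0.
  S_0^{−1} = 9^{−1} = 5 (mod 11), so α_err = 8·5 = 40 ≡ 7 = α_2. Error position i = 2.
  Consistency check: S_2/S_1 = 1·7 = 7 ≡ 7 = α_err ✓ (single-error assumption holds).
Step 4: error magnitude e = S_0/v_2 = S_0·∏_{j≠2}(α_2 − α_j) = 9·3 = 27 ≡ 5 (mod 11).
Step 5: correct position 2: c_2 = r_2 − e = 6 − 5 ≡ 1 (mod 11). Hence c = [9, 1, 0, 7, 8].
  Check: interpolating c through the α_i gives m(x) = 10 + 5·x (degree < 2) with m(α_i) = c_i for every i, so c is indeed a codeword.


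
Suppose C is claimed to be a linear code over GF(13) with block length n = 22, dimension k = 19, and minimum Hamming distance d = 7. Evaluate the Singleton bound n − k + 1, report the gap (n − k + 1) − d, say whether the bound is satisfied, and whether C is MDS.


Singleton RHS = n − k + 1 = 4, slack = -3, bound violated (no such code; not MDS).

Singleton bound: d ≤ n − k + 1.
Here n = 22, k = 19, so n − k + 1 = 4.
Given d = 7, check d ≤ 4: NO.
Slack = (n − k + 1) − d = -3.
The slack is negative: d = 7 exceeds n − k + 1 = 4 by 3, so the Singleton bound is violated and no linear [22, 19, 7]_13 code can exist. In particular it is not MDS (MDS requires d = n − k + 1 exactly).
Description: the claimed parameters are [22, 19, 7]_13; such a code would be impossible (violates the Singleton bound).


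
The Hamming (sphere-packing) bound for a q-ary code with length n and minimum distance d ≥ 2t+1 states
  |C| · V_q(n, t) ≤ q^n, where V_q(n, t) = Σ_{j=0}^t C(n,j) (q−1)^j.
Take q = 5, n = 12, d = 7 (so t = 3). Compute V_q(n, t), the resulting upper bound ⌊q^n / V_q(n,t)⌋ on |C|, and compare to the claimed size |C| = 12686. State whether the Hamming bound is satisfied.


V_q(n, t) = 15185, q^n = 244140625, Hamming bound = 16077, |C| = 12686 ≤ bound (satisfied).

Step 1: Compute V_q(n, t) = Σ_{j=0}^3 C(n, j) (q−1)^j.
  j = 0: C(12,0)·(4)^0 = 1·1 = 1.
  j = 1: C(12,1)·(4)^1 = 12·4 = 48.
  j = 2: C(12,2)·(4)^2 = 66·16 = 1056.
  j = 3: C(12,3)·(4)^3 = 220·64 = 14080.
  V_q(n, t) = 1 + 48 + 1056 + 14080 = 15185.
Step 2: q^n = 5^12 = 244140625.
Step 3: Hamming bound ⌊q^n / V_q(n,t)⌋ = ⌊244140625/15185⌋ = 16077.
Step 4: Compare |C| = 12686 to 16077: satisfied.
The claimed |C| lies below the Hamming bound.


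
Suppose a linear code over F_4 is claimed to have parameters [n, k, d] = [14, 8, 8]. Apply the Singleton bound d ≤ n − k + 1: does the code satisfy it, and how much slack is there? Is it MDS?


Singleton RHS = n − k + 1 = 7, slack = -1, bound violated (no such code; not MDS).

Singleton bound: d ≤ n − k + 1.
Here n = 14, k = 8, so n − k + 1 = 7.
Given d = 8, check d ≤ 7: NO.
Slack = (n − k + 1) − d = -1.
The slack is negative: d = 8 exceeds n − k + 1 = 7 by 1, so the Singleton bound is violated and no linear [14, 8, 8]_4 code can exist. In particular it is not MDS (MDS requires d = n − k + 1 exactly).
Description: the claimed parameters are [14, 8, 8]_4; such a code would be impossible (violates the Singleton bound).


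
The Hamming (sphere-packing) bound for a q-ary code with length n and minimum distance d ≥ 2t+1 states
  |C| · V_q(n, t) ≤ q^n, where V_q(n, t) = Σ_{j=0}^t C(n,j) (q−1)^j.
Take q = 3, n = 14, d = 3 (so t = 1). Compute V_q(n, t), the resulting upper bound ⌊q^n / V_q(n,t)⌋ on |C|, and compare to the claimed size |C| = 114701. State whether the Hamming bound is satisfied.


V_q(n, t) = 29, q^n = 4782969, Hamming bound = 164929, |C| = 114701 ≤ bound (satisfied).

Step 1: Compute V_q(n, t) = Σ_{j=0}^1 C(n, j) (q−1)^j.
  j = 0: C(14,0)·(2)^0 = 1·1 = 1.
  j = 1: C(14,1)·(2)^1 = 14·2 = 28.
  V_q(n, t) = 1 + 28 = 29.
Step 2: q^n = 3^14 = 4782969.
Step 3: Hamming bound ⌊q^n / V_q(n,t)⌋ = ⌊4782969/29⌋ = 164929.
Step 4: Compare |C| = 114701 to 164929: satisfied.
The claimed |C| lies below the Hamming bound.


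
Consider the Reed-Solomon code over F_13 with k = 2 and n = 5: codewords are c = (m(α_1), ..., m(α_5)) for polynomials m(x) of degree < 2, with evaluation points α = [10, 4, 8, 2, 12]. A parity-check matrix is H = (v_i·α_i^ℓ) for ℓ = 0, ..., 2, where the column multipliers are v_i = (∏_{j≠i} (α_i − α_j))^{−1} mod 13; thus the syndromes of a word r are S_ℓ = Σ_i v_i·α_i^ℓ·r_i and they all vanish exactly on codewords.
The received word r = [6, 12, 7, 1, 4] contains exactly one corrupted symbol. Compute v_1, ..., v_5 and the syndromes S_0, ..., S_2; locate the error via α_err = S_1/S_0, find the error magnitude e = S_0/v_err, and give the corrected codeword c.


S = (9, 7, 4), error at position 3, error magnitude e = 12, c = [6, 12, 8, 1, 4].

Step 1: column multipliers v_i = (∏_{j≠i}(α_i − α_j))^{−1} mod 13.
  i = 1 (α = 10): (10−4)(10−8)(10−2)(10−12) = 6·2·8·(−2) = −192 ≡ 3, so v_1 = 3^{−1} = 9 (mod 13).
  i = 2 (α = 4): (4−10)(4−8)(4−2)(4−12) = (−6)·(−4)·2·(−8) = −384 ≡ 6, so v_2 = 6^{−1} = 11 (mod 13).
  i = 3 (α = 8): (8−10)(8−4)(8−2)(8−12) = (−2)·4·6·(−4) = 192 ≡ 10, so v_3 = 10^{−1} = 4 (mod 13).
  i = 4 (α = 2): (2−10)(2−4)(2−8)(2−12) = (−8)·(−2)·(−6)·(−10) = 960 ≡ 11, so v_4 = 11^{−1} = 6 (mod 13).
  i = 5 (α = 12): (12−10)(12−4)(12−8)(12−2) = 2·8·4·10 = 640 ≡ 3, so v_5 = 3^{−1} = 9 (mod 13).
  v = [9, 11, 4, 6, 9].
Step 2: syndromes of r = [6, 12, 7, 1, 4] (all sums mod 13).
  S_0 = Σ v_i r_i = 9·6 + 11·12 + 4·7 + 6·1 + 9·4 = 256 ≡ 9.
  S_1 = Σ v_i α_i r_i = 9·10·6 + 11·4·12 + 4·8·7 + 6·2·1 + 9·12·4 = 1736 ≡ 7.
  α_i^2 mod 13 = [9, 3, 12, 4, 1].
  S_2 = Σ v_i α_i^2 r_i = 9·9·6 + 11·3·12 + 4·12·7 + 6·4·1 + 9·1·4 = 1278 ≡ 4.
  S = (9, 7, 4) ≠ 0, so r is not a codeword (an error is present).
Step 3: locate the error. For a single error e at position i, S_ℓ = v_i·e·α_i^ℓ, so α_err = S_1/S_0.
  S_0^{−1} = 9^{−1} = 3 (mod 13), so α_err = 7·3 = 21 ≡ 8 = α_3. Error position i = 3.
  Consistency check: S_2/S_1 = 4·2 = 8 ≡ 8 = α_err ✓ (single-error assumption holds).
Step 4: error magnitude e = S_0/v_3 = S_0·∏_{j≠3}(α_3 − α_j) = 9·10 = 90 ≡ 12 (mod 13).
Step 5: correct position 3: c_3 = r_3 − e = 7 − 12 ≡ 8 (mod 13). Hence c = [6, 12, 8, 1, 4].
  Check: interpolating c through the α_i gives m(x) = 3 + 12·x (degree < 2) with m(α_i) = c_i for every i, so c is indeed a codeword.


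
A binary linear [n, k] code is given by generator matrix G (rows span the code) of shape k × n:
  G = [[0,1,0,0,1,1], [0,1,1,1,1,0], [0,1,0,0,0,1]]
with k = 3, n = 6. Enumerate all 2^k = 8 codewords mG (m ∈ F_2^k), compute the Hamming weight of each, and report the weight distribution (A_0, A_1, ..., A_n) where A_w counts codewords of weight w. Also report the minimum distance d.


Weight distribution: A_0 = 1, A_1 = 1, A_2 = 1, A_3 = 3, A_4 = 2. Minimum distance d = 1.

Enumerate all 2^3 = 8 messages m ∈ F_2^3.
For each, compute codeword c = mG in F_2^6, then tally its weight.
  m = 000 → c = 000000, weight = 0.
  m = 100 → c = 010011, weight = 3.
  m = 010 → c = 011110, weight = 4.
  m = 110 → c = 001101, weight = 3.
  m = 001 → c = 010001, weight = 2.
  m = 101 → c = 000010, weight = 1.
  m = 011 → c = 001111, weight = 4.
  m = 111 → c = 011100, weight = 3.
Tally weights:
  weight 0: 1 codewords.
  weight 1: 1 codewords.
  weight 2: 1 codewords.
  weight 3: 3 codewords.
  weight 4: 2 codewords.
Minimum distance d = smallest w > 0 with A_w > 0 = 1.
Sanity: Σ A_w = 8 = 2^3 = 8 ✓.


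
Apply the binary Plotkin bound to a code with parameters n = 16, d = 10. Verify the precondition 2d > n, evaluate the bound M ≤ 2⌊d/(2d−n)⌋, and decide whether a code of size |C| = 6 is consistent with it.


Plotkin bound M ≤ 4; given |C| = 6 > bound (violated).

Check applicability: 2d = 20, n = 16.
2d − n = 4 > 0, so Plotkin applies.
Compute d/(2d−n) = 10/4 ≈ 2.5000.
⌊d/(2d−n)⌋ = 2.
Plotkin bound: M ≤ 2·2 = 4.
Given |C| = 6, check: VIOLATED.
This |C| is above the Plotkin bound, so no binary code with n = 16, d = 10 and 6 codewords exists.


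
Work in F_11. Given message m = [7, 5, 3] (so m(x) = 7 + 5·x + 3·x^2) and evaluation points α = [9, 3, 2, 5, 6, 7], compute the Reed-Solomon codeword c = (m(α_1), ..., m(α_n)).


c = [9, 5, 7, 8, 2, 2]

Message polynomial: m(x) = 7 + 5·x + 3·x^2 (mod 11).
For each evaluation point α_i, compute m(α_i) mod 11:
  α_1 = 9: Horner steps 3 → 10 → 9, so m(9) = 9.
  α_2 = 3: Horner steps 3 → 3 → 5, so m(3) = 5.
  α_3 = 2: Horner steps 3 → 0 → 7, so m(2) = 7.
  α_4 = 5: Horner steps 3 → 9 → 8, so m(5) = 8.
  α_5 = 6: Horner steps 3 → 1 → 2, so m(6) = 2.
  α_6 = 7: Horner steps 3 → 4 → 2, so m(7) = 2.
Codeword c = [9, 5, 7, 8, 2, 2] ∈ F_11^6.


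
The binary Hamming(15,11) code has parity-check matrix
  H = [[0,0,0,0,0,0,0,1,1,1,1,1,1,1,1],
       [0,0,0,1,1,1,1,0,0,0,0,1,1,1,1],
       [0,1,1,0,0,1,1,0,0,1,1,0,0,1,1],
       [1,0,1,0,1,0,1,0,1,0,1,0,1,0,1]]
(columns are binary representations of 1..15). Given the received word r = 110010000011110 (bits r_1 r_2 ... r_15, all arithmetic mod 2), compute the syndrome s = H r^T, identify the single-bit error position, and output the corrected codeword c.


s = (0, 0, 1, 0)^T, error position = 2, corrected codeword c = 100010000011110

Compute s = H r^T mod 2 one row at a time:
  s_1 = 0 + 0 + 0 + 1 + 1 + 1 + 1 + 0 = 4 ≡ 0 (mod 2).
  s_2 = 0 + 1 + 0 + 0 + 1 + 1 + 1 + 0 = 4 ≡ 0 (mod 2).
  s_3 = 1 + 0 + 0 + 0 + 0 + 1 + 1 + 0 = 3 ≡ 1 (mod 2).
  s_4 = 1 + 0 + 1 + 0 + 0 + 1 + 1 + 0 = 4 ≡ 0 (mod 2).
s = (0, 0, 1, 0)^T — this equals column 2 of H (binary 0010), so error is at position 2.
Correct: flip bit 2 of r = 110010000011110 to get c = 100010000011110.


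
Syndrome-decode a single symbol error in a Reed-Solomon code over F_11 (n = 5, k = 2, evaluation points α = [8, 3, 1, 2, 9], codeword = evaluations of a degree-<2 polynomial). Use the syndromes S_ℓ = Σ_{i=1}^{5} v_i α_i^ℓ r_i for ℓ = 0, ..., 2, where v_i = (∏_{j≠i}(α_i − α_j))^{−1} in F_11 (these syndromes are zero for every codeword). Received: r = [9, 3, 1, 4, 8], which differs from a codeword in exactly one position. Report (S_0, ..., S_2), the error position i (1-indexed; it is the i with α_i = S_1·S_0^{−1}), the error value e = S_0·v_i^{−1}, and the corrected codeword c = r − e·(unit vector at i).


S = (9, 9, 9), error at position 3, error magnitude e = 7, c = [9, 3, 5, 4, 8].

Step 1: column multipliers v_i = (∏_{j≠i}(α_i − α_j))^{−1} mod 11.
  i = 1 (α = 8): (8−3)(8−1)(8−2)(8−9) = 5·7·6·(−1) = −210 ≡ 10, so v_1 = 10^{−1} = 10 (mod 11).
  i = 2 (α = 3): (3−8)(3−1)(3−2)(3−9) = (−5)·2·1·(−6) = 60 ≡ 5, so v_2 = 5^{−1} = 9 (mod 11).
  i = 3 (α = 1): (1−8)(1−3)(1−2)(1−9) = (−7)·(−2)·(−1)·(−8) = 112 ≡ 2, so v_3 = 2^{−1} = 6 (mod 11).
  i = 4 (α = 2): (2−8)(2−3)(2−1)(2−9) = (−6)·(−1)·1·(−7) = −42 ≡ 2, so v_4 = 2^{−1} = 6 (mod 11).
  i = 5 (α = 9): (9−8)(9−3)(9−1)(9−2) = 1·6·8·7 = 336 ≡ 6, so v_5 = 6^{−1} = 2 (mod 11).
  v = [10, 9, 6, 6, 2].
Step 2: syndromes of r = [9, 3, 1, 4, 8] (all sums mod 11).
  S_0 = Σ v_i r_i = 10·9 + 9·3 + 6·1 + 6·4 + 2·8 = 163 ≡ 9.
  S_1 = Σ v_i α_i r_i = 10·8·9 + 9·3·3 + 6·1·1 + 6·2·4 + 2·9·8 = 999 ≡ 9.
  α_i^2 mod 11 = [9, 9, 1, 4, 4].
  S_2 = Σ v_i α_i^2 r_i = 10·9·9 + 9·9·3 + 6·1·1 + 6·4·4 + 2·4·8 = 1219 ≡ 9.
  S = (9, 9, 9) ≠ 0, so r is not a codeword (an error is present).
Step 3: locate the error. For a single error e at position i, S_ℓ = v_i·e·α_i^ℓ, so α_err = S_1/S_0.
  S_0^{−1} = 9^{−1} = 5 (mod 11), so α_err = 9·5 = 45 ≡ 1 = α_3. Error position i = 3.
  Consistency check: S_2/S_1 = 9·5 = 45 ≡ 1 = α_err ✓ (single-error assumption holds).
Step 4: error magnitude e = S_0/v_3 = S_0·∏_{j≠3}(α_3 − α_j) = 9·2 = 18 ≡ 7 (mod 11).
Step 5: correct position 3: c_3 = r_3 − e = 1 − 7 ≡ 5 (mod 11). Hence c = [9, 3, 5, 4, 8].
  Check: interpolating c through the α_i gives m(x) = 6 + 10·x (degree < 2) with m(α_i) = c_i for every i, so c is indeed a codeword.


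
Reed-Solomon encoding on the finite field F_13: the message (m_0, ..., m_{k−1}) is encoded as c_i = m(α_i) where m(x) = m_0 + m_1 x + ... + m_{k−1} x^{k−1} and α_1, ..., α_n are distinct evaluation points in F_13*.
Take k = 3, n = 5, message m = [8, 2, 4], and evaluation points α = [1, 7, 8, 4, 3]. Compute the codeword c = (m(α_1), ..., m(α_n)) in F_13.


c = [1, 10, 7, 2, 11]

Message polynomial: m(x) = 8 + 2·x + 4·x^2 (mod 13).
For each evaluation point α_i, compute m(α_i) mod 13:
  α_1 = 1: Horner steps 4 → 6 → 1, so m(1) = 1.
  α_2 = 7: Horner steps 4 → 4 → 10, so m(7) = 10.
  α_3 = 8: Horner steps 4 → 8 → 7, so m(8) = 7.
  α_4 = 4: Horner steps 4 → 5 → 2, so m(4) = 2.
  α_5 = 3: Horner steps 4 → 1 → 11, so m(3) = 11.
Codeword c = [1, 10, 7, 2, 11] ∈ F_13^5.


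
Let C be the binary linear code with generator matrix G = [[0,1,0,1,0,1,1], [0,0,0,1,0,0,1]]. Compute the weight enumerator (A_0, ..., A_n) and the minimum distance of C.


Weight distribution: A_0 = 1, A_2 = 2, A_4 = 1. Minimum distance d = 2.

Enumerate all 2^2 = 4 messages m ∈ F_2^2.
For each, compute codeword c = mG in F_2^7, then tally its weight.
  m = 00 → c = 0000000, weight = 0.
  m = 10 → c = 0101011, weight = 4.
  m = 01 → c = 0001001, weight = 2.
  m = 11 → c = 0100010, weight = 2.
Tally weights:
  weight 0: 1 codewords.
  weight 2: 2 codewords.
  weight 4: 1 codewords.
Minimum distance d = smallest w > 0 with A_w > 0 = 2.
Sanity: Σ A_w = 4 = 2^2 = 4 ✓.


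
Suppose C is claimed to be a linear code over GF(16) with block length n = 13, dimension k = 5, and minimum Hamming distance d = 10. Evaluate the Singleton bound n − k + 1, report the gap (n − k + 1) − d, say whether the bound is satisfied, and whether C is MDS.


Singleton RHS = n − k + 1 = 9, slack = -1, bound violated (no such code; not MDS).

Singleton bound: d ≤ n − k + 1.
Here n = 13, k = 5, so n − k + 1 = 9.
Given d = 10, check d ≤ 9: NO.
Slack = (n − k + 1) − d = -1.
The slack is negative: d = 10 exceeds n − k + 1 = 9 by 1, so the Singleton bound is violated and no linear [13, 5, 10]_16 code can exist. In particular it is not MDS (MDS requires d = n − k + 1 exactly).
Description: the claimed parameters are [13, 5, 10]_16; such a code would be impossible (violates the Singleton bound).


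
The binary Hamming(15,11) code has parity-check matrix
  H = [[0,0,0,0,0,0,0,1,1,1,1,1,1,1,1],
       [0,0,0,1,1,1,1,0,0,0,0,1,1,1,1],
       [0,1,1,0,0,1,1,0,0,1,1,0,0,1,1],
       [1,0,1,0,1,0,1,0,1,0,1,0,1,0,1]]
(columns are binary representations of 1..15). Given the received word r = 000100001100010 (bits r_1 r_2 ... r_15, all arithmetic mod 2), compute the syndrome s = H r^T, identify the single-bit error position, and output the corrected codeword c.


s = (1, 0, 0, 1)^T, error position = 9, corrected codeword c = 000100000100010

Compute s = H r^T mod 2 one row at a time:
  s_1 = 0 + 1 + 1 + 0 + 0 + 0 + 1 + 0 = 3 ≡ 1 (mod 2).
  s_2 = 1 + 0 + 0 + 0 + 0 + 0 + 1 + 0 = 2 ≡ 0 (mod 2).
  s_3 = 0 + 0 + 0 + 0 + 1 + 0 + 1 + 0 = 2 ≡ 0 (mod 2).
  s_4 = 0 + 0 + 0 + 0 + 1 + 0 + 0 + 0 = 1 ≡ 1 (mod 2).
s = (1, 0, 0, 1)^T — this equals column 9 of H (binary 1001), so error is at position 9.
Correct: flip bit 9 of r = 000100001100010 to get c = 000100000100010.


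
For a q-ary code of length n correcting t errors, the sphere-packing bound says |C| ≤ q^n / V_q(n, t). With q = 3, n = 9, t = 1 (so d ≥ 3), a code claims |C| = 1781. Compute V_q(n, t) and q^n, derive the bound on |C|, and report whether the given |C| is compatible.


V_q(n, t) = 19, q^n = 19683, Hamming bound = 1035, |C| = 1781 > bound (violated).

Step 1: Compute V_q(n, t) = Σ_{j=0}^1 C(n, j) (q−1)^j.
  j = 0: C(9,0)·(2)^0 = 1·1 = 1.
  j = 1: C(9,1)·(2)^1 = 9·2 = 18.
  V_q(n, t) = 1 + 18 = 19.
Step 2: q^n = 3^9 = 19683.
Step 3: Hamming bound ⌊q^n / V_q(n,t)⌋ = ⌊19683/19⌋ = 1035.
Step 4: Compare |C| = 1781 to 1035: violated.
The claimed |C| lies above the Hamming bound, so no 3-ary code of length 9 with d ≥ 3 can have 1781 codewords.


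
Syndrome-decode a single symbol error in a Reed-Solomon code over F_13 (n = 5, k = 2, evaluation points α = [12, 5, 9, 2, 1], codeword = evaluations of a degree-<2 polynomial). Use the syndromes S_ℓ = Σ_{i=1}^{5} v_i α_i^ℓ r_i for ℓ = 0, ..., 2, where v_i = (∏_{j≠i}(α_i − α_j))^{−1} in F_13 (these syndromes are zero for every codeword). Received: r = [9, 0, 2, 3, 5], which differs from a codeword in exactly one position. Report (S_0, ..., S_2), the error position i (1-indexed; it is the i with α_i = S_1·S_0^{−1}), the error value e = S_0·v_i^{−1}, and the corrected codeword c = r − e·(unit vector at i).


S = (5, 12, 8), error at position 2, error magnitude e = 3, c = [9, 10, 2, 3, 5].

Step 1: column multipliers v_i = (∏_{j≠i}(α_i − α_j))^{−1} mod 13.
  i = 1 (α = 12): (12−5)(12−9)(12−2)(12−1) = 7·3·10·11 = 2310 ≡ 9, so v_1 = 9^{−1} = 3 (mod 13).
  i = 2 (α = 5): (5−12)(5−9)(5−2)(5−1) = (−7)·(−4)·3·4 = 336 ≡ 11, so v_2 = 11^{−1} = 6 (mod 13).
  i = 3 (α = 9): (9−12)(9−5)(9−2)(9−1) = (−3)·4·7·8 = −672 ≡ 4, so v_3 = 4^{−1} = 10 (mod 13).
  i = 4 (α = 2): (2−12)(2−5)(2−9)(2−1) = (−10)·(−3)·(−7)·1 = −210 ≡ 11, so v_4 = 11^{−1} = 6 (mod 13).
  i = 5 (α = 1): (1−12)(1−5)(1−9)(1−2) = (−11)·(−4)·(−8)·(−1) = 352 ≡ 1, so v_5 = 1^{−1} = 1 (mod 13).
  v = [3, 6, 10, 6, 1].
Step 2: syndromes of r = [9, 0, 2, 3, 5] (all sums mod 13).
  S_0 = Σ v_i r_i = 3·9 + 6·0 + 10·2 + 6·3 + 1·5 = 70 ≡ 5.
  S_1 = Σ v_i α_i r_i = 3·12·9 + 6·5·0 + 10·9·2 + 6·2·3 + 1·1·5 = 545 ≡ 12.
  α_i^2 mod 13 = [1, 12, 3, 4, 1].
  S_2 = Σ v_i α_i^2 r_i = 3·1·9 + 6·12·0 + 10·3·2 + 6·4·3 + 1·1·5 = 164 ≡ 8.
  S = (5, 12, 8) ≠ 0, so r is not a codeword (an error is present).
Step 3: locate the error. For a single error e at position i, S_ℓ = v_i·e·α_i^ℓ, so α_err = S_1/S_0.
  S_0^{−1} = 5^{−1} = 8 (mod 13), so α_err = 12·8 = 96 ≡ 5 = α_2. Error position i = 2.
  Consistency check: S_2/S_1 = 8·12 = 96 ≡ 5 = α_err ✓ (single-error assumption holds).
Step 4: error magnitude e = S_0/v_2 = S_0·∏_{j≠2}(α_2 − α_j) = 5·11 = 55 ≡ 3 (mod 13).
Step 5: correct position 2: c_2 = r_2 − e = 0 − 3 ≡ 10 (mod 13). Hence c = [9, 10, 2, 3, 5].
  Check: interpolating c through the α_i gives m(x) = 7 + 11·x (degree < 2) with m(α_i) = c_i for every i, so c is indeed a codeword.


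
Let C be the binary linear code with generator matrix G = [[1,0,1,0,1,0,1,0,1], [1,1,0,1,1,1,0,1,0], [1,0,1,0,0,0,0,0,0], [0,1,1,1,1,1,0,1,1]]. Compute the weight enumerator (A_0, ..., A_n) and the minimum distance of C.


Weight distribution: A_0 = 1, A_1 = 1, A_2 = 2, A_3 = 2, A_4 = 1, A_5 = 1, A_6 = 4, A_7 = 4. Minimum distance d = 1.

Enumerate all 2^4 = 16 messages m ∈ F_2^4.
For each, compute codeword c = mG in F_2^9, then tally its weight.
  m = 0000 → c = 000000000, weight = 0.
  m = 1000 → c = 101010101, weight = 5.
  m = 0100 → c = 110111010, weight = 6.
  m = 1100 → c = 011101111, weight = 7.
  m = 0010 → c = 101000000, weight = 2.
  m = 1010 → c = 000010101, weight = 3.
  m = 0110 → c = 011111010, weight = 6.
  m = 1110 → c = 110101111, weight = 7.
  m = 0001 → c = 011111011, weight = 7.
  m = 1001 → c = 110101110, weight = 6.
  m = 0101 → c = 101000001, weight = 3.
  m = 1101 → c = 000010100, weight = 2.
  m = 0011 → c = 110111011, weight = 7.
  m = 1011 → c = 011101110, weight = 6.
  m = 0111 → c = 000000001, weight = 1.
  m = 1111 → c = 101010100, weight = 4.
Tally weights:
  weight 0: 1 codewords.
  weight 1: 1 codewords.
  weight 2: 2 codewords.
  weight 3: 2 codewords.
  weight 4: 1 codewords.
  weight 5: 1 codewords.
  weight 6: 4 codewords.
  weight 7: 4 codewords.
Minimum distance d = smallest w > 0 with A_w > 0 = 1.
Sanity: Σ A_w = 16 = 2^4 = 16 ✓.


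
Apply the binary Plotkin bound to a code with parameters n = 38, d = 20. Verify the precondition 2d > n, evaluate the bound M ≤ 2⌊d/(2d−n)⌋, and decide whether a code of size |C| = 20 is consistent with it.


Plotkin bound M ≤ 20; given |C| = 20 ≤ bound (satisfied).

Check applicability: 2d = 40, n = 38.
2d − n = 2 > 0, so Plotkin applies.
Compute d/(2d−n) = 20/2 ≈ 10.0000.
⌊d/(2d−n)⌋ = 10.
Plotkin bound: M ≤ 2·10 = 20.
Given |C| = 20, check: satisfied.
This |C| is at the Plotkin bound.


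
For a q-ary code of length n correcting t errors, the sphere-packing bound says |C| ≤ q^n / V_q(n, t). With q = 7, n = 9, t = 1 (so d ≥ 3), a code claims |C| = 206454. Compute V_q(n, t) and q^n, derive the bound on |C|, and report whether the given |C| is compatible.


V_q(n, t) = 55, q^n = 40353607, Hamming bound = 733701, |C| = 206454 ≤ bound (satisfied).

Step 1: Compute V_q(n, t) = Σ_{j=0}^1 C(n, j) (q−1)^j.
  j = 0: C(9,0)·(6)^0 = 1·1 = 1.
  j = 1: C(9,1)·(6)^1 = 9·6 = 54.
  V_q(n, t) = 1 + 54 = 55.
Step 2: q^n = 7^9 = 40353607.
Step 3: Hamming bound ⌊q^n / V_q(n,t)⌋ = ⌊40353607/55⌋ = 733701.
Step 4: Compare |C| = 206454 to 733701: satisfied.
The claimed |C| lies below the Hamming bound.


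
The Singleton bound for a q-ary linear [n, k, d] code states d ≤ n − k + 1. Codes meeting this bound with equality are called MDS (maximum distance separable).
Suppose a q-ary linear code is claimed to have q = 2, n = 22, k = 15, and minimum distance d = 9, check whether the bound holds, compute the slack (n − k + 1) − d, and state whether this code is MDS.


Singleton RHS = n − k + 1 = 8, slack = -1, bound violated (no such code; not MDS).

Singleton bound: d ≤ n − k + 1.
Here n = 22, k = 15, so n − k + 1 = 8.
Given d = 9, check d ≤ 8: NO.
Slack = (n − k + 1) − d = -1.
The slack is negative: d = 9 exceeds n − k + 1 = 8 by 1, so the Singleton bound is violated and no linear [22, 15, 9]_2 code can exist. In particular it is not MDS (MDS requires d = n − k + 1 exactly).
Description: the claimed parameters are [22, 15, 9]_2; such a code would be impossible (violates the Singleton bound).


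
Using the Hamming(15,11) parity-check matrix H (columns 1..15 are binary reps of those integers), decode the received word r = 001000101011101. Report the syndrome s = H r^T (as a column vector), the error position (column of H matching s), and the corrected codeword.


s = (1, 0, 0, 0)^T, error position = 8, corrected codeword c = 001000111011101

Compute s = H r^T mod 2 one row at a time:
  s_1 = 0 + 1 + 0 + 1 + 1 + 1 + 0 + 1 = 5 ≡ 1 (mod 2).
  s_2 = 0 + 0 + 0 + 1 + 1 + 1 + 0 + 1 = 4 ≡ 0 (mod 2).
  s_3 = 0 + 1 + 0 + 1 + 0 + 1 + 0 + 1 = 4 ≡ 0 (mod 2).
  s_4 = 0 + 1 + 0 + 1 + 1 + 1 + 1 + 1 = 6 ≡ 0 (mod 2).
s = (1, 0, 0, 0)^T — this equals column 8 of H (binary 1000), so error is at position 8.
Correct: flip bit 8 of r = 001000101011101 to get c = 001000111011101.


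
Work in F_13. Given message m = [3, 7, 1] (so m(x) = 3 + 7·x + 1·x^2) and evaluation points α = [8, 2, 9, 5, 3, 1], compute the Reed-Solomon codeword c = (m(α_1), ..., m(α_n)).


c = [6, 8, 4, 11, 7, 11]

Message polynomial: m(x) = 3 + 7·x + 1·x^2 (mod 13).
For each evaluation point α_i, compute m(α_i) mod 13:
  α_1 = 8: Horner steps 1 → 2 → 6, so m(8) = 6.
  α_2 = 2: Horner steps 1 → 9 → 8, so m(2) = 8.
  α_3 = 9: Horner steps 1 → 3 → 4, so m(9) = 4.
  α_4 = 5: Horner steps 1 → 12 → 11, so m(5) = 11.
  α_5 = 3: Horner steps 1 → 10 → 7, so m(3) = 7.
  α_6 = 1: Horner steps 1 → 8 → 11, so m(1) = 11.
Codeword c = [6, 8, 4, 11, 7, 11] ∈ F_13^6.


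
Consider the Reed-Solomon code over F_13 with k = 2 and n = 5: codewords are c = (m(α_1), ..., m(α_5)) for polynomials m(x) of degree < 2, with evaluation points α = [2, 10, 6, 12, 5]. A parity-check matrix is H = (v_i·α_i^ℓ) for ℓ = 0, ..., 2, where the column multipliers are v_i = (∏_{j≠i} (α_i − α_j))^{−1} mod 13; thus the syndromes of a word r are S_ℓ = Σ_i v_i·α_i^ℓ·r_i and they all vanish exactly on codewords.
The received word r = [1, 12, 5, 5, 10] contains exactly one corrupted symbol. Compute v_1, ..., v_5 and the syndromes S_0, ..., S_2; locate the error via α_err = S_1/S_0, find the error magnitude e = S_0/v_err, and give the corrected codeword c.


S = (1, 6, 10), error at position 3, error magnitude e = 5, c = [1, 12, 0, 5, 10].

Step 1: column multipliers v_i = (∏_{j≠i}(α_i − α_j))^{−1} mod 13.
  i = 1 (α = 2): (2−10)(2−6)(2−12)(2−5) = (−8)·(−4)·(−10)·(−3) = 960 ≡ 11, so v_1 = 11^{−1} = 6 (mod 13).
  i = 2 (α = 10): (10−2)(10−6)(10−12)(10−5) = 8·4·(−2)·5 = −320 ≡ 5, so v_2 = 5^{−1} = 8 (mod 13).
  i = 3 (α = 6): (6−2)(6−10)(6−12)(6−5) = 4·(−4)·(−6)·1 = 96 ≡ 5, so v_3 = 5^{−1} = 8 (mod 13).
  i = 4 (α = 12): (12−2)(12−10)(12−6)(12−5) = 10·2·6·7 = 840 ≡ 8, so v_4 = 8^{−1} = 5 (mod 13).
  i = 5 (α = 5): (5−2)(5−10)(5−6)(5−12) = 3·(−5)·(−1)·(−7) = −105 ≡ 12, so v_5 = 12^{−1} = 12 (mod 13).
  v = [6, 8, 8, 5, 12].
Step 2: syndromes of r = [1, 12, 5, 5, 10] (all sums mod 13).
  S_0 = Σ v_i r_i = 6·1 + 8·12 + 8·5 + 5·5 + 12·10 = 287 ≡ 1.
  S_1 = Σ v_i α_i r_i = 6·2·1 + 8·10·12 + 8·6·5 + 5·12·5 + 12·5·10 = 2112 ≡ 6.
  α_i^2 mod 13 = [4, 9, 10, 1, 12].
  S_2 = Σ v_i α_i^2 r_i = 6·4·1 + 8·9·12 + 8·10·5 + 5·1·5 + 12·12·10 = 2753 ≡ 10.
  S = (1, 6, 10) ≠ 0, so r is not a codeword (an error is present).
Step 3: locate the error. For a single error e at position i, S_ℓ = v_i·e·α_i^ℓ, so α_err = S_1/S_0.
  S_0^{−1} = 1^{−1} = 1 (mod 13), so α_err = 6·1 = 6 ≡ 6 = α_3. Error position i = 3.
  Consistency check: S_2/S_1 = 10·11 = 110 ≡ 6 = α_err ✓ (single-error assumption holds).
Step 4: error magnitude e = S_0/v_3 = S_0·∏_{j≠3}(α_3 − α_j) = 1·5 = 5 ≡ 5 (mod 13).
Step 5: correct position 3: c_3 = r_3 − e = 5 − 5 ≡ 0 (mod 13). Hence c = [1, 12, 0, 5, 10].
  Check: interpolating c through the α_i gives m(x) = 8 + 3·x (degree < 2) with m(α_i) = c_i for every i, so c is indeed a codeword.


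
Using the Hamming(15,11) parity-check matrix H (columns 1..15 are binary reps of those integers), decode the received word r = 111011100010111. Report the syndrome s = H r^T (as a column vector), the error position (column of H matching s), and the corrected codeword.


s = (0, 0, 1, 1)^T, error position = 3, corrected codeword c = 110011100010111

Compute s = H r^T mod 2 one row at a time:
  s_1 = 0 + 0 + 0 + 1 + 0 + 1 + 1 + 1 = 4 ≡ 0 (mod 2).
  s_2 = 0 + 1 + 1 + 1 + 0 + 1 + 1 + 1 = 6 ≡ 0 (mod 2).
  s_3 = 1 + 1 + 1 + 1 + 0 + 1 + 1 + 1 = 7 ≡ 1 (mod 2).
  s_4 = 1 + 1 + 1 + 1 + 0 + 1 + 1 + 1 = 7 ≡ 1 (mod 2).
s = (0, 0, 1, 1)^T — this equals column 3 of H (binary 0011), so error is at position 3.
Correct: flip bit 3 of r = 111011100010111 to get c = 110011100010111.


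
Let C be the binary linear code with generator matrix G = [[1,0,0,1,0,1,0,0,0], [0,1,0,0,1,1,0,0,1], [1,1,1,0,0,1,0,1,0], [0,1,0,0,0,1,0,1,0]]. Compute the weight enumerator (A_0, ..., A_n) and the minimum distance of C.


Weight distribution: A_0 = 1, A_2 = 1, A_3 = 4, A_4 = 3, A_5 = 4, A_6 = 3. Minimum distance d = 2.

Enumerate all 2^4 = 16 messages m ∈ F_2^4.
For each, compute codeword c = mG in F_2^9, then tally its weight.
  m = 0000 → c = 000000000, weight = 0.
  m = 1000 → c = 100101000, weight = 3.
  m = 0100 → c = 010011001, weight = 4.
  m = 1100 → c = 110110001, weight = 5.
  m = 0010 → c = 111001010, weight = 5.
  m = 1010 → c = 011100010, weight = 4.
  m = 0110 → c = 101010011, weight = 5.
  m = 1110 → c = 001111011, weight = 6.
  m = 0001 → c = 010001010, weight = 3.
  m = 1001 → c = 110100010, weight = 4.
  m = 0101 → c = 000010011, weight = 3.
  m = 1101 → c = 100111011, weight = 6.
  m = 0011 → c = 101000000, weight = 2.
  m = 1011 → c = 001101000, weight = 3.
  m = 0111 → c = 111011001, weight = 6.
  m = 1111 → c = 011110001, weight = 5.
Tally weights:
  weight 0: 1 codewords.
  weight 2: 1 codewords.
  weight 3: 4 codewords.
  weight 4: 3 codewords.
  weight 5: 4 codewords.
  weight 6: 3 codewords.
Minimum distance d = smallest w > 0 with A_w > 0 = 2.
Sanity: Σ A_w = 16 = 2^4 = 16 ✓.


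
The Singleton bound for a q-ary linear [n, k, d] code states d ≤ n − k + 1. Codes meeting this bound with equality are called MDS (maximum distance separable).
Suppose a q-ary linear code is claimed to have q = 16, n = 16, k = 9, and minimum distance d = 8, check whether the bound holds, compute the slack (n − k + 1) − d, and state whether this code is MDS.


Singleton RHS = n − k + 1 = 8, slack = 0, bound satisfied, MDS.

Singleton bound: d ≤ n − k + 1.
Here n = 16, k = 9, so n − k + 1 = 8.
Given d = 8, check d ≤ 8: YES.
Slack = (n − k + 1) − d = 0.
The code is MDS (slack = 0).
Description: the claimed parameters are [16, 9, 8]_16; such a code would be MDS (meets Singleton bound).


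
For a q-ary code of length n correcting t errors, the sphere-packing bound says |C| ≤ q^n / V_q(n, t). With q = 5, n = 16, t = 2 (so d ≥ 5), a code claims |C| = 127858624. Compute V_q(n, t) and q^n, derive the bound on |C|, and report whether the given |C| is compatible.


V_q(n, t) = 1985, q^n = 152587890625, Hamming bound = 76870473, |C| = 127858624 > bound (violated).

Step 1: Compute V_q(n, t) = Σ_{j=0}^2 C(n, j) (q−1)^j.
  j = 0: C(16,0)·(4)^0 = 1·1 = 1.
  j = 1: C(16,1)·(4)^1 = 16·4 = 64.
  j = 2: C(16,2)·(4)^2 = 120·16 = 1920.
  V_q(n, t) = 1 + 64 + 1920 = 1985.
Step 2: q^n = 5^16 = 152587890625.
Step 3: Hamming bound ⌊q^n / V_q(n,t)⌋ = ⌊152587890625/1985⌋ = 76870473.
Step 4: Compare |C| = 127858624 to 76870473: violated.
The claimed |C| lies above the Hamming bound, so no 5-ary code of length 16 with d ≥ 5 can have 127858624 codewords.


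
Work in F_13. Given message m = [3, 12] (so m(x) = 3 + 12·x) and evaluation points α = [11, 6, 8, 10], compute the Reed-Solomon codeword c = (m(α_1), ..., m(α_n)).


c = [5, 10, 8, 6]

Message polynomial: m(x) = 3 + 12·x (mod 13).
For each evaluation point α_i, compute m(α_i) mod 13:
  α_1 = 11: Horner steps 12 → 5, so m(11) = 5.
  α_2 = 6: Horner steps 12 → 10, so m(6) = 10.
  α_3 = 8: Horner steps 12 → 8, so m(8) = 8.
  α_4 = 10: Horner steps 12 → 6, so m(10) = 6.
Codeword c = [5, 10, 8, 6] ∈ F_13^4.


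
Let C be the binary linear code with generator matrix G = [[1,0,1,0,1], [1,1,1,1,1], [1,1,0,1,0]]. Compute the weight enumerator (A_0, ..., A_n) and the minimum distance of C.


Weight distribution: A_0 = 1, A_1 = 1, A_2 = 2, A_3 = 2, A_4 = 1, A_5 = 1. Minimum distance d = 1.

Enumerate all 2^3 = 8 messages m ∈ F_2^3.
For each, compute codeword c = mG in F_2^5, then tally its weight.
  m = 000 → c = 00000, weight = 0.
  m = 100 → c = 10101, weight = 3.
  m = 010 → c = 11111, weight = 5.
  m = 110 → c = 01010, weight = 2.
  m = 001 → c = 11010, weight = 3.
  m = 101 → c = 01111, weight = 4.
  m = 011 → c = 00101, weight = 2.
  m = 111 → c = 10000, weight = 1.
Tally weights:
  weight 0: 1 codewords.
  weight 1: 1 codewords.
  weight 2: 2 codewords.
  weight 3: 2 codewords.
  weight 4: 1 codewords.
  weight 5: 1 codewords.
Minimum distance d = smallest w > 0 with A_w > 0 = 1.
Sanity: Σ A_w = 8 = 2^3 = 8 ✓.


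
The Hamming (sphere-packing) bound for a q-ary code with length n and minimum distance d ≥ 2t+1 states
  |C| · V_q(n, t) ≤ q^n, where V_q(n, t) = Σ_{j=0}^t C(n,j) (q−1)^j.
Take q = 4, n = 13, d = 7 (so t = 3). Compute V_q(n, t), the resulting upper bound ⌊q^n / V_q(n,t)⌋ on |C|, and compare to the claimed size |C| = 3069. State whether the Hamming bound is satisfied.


V_q(n, t) = 8464, q^n = 67108864, Hamming bound = 7928, |C| = 3069 ≤ bound (satisfied).

Step 1: Compute V_q(n, t) = Σ_{j=0}^3 C(n, j) (q−1)^j.
  j = 0: C(13,0)·(3)^0 = 1·1 = 1.
  j = 1: C(13,1)·(3)^1 = 13·3 = 39.
  j = 2: C(13,2)·(3)^2 = 78·9 = 702.
  j = 3: C(13,3)·(3)^3 = 286·27 = 7722.
  V_q(n, t) = 1 + 39 + 702 + 7722 = 8464.
Step 2: q^n = 4^13 = 67108864.
Step 3: Hamming bound ⌊q^n / V_q(n,t)⌋ = ⌊67108864/8464⌋ = 7928.
Step 4: Compare |C| = 3069 to 7928: satisfied.
The claimed |C| lies below the Hamming bound.


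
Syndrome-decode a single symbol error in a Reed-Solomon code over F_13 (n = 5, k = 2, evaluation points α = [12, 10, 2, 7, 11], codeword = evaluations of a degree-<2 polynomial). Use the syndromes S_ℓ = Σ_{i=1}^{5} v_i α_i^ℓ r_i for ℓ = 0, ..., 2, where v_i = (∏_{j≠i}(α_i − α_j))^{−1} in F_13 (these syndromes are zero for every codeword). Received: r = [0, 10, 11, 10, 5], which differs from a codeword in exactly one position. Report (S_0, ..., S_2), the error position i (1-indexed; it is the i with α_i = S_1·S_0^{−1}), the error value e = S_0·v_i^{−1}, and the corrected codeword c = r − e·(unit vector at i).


S = (2, 1, 7), error at position 4, error magnitude e = 11, c = [0, 10, 11, 12, 5].

Step 1: column multipliers v_i = (∏_{j≠i}(α_i − α_j))^{−1} mod 13.
  i = 1 (α = 12): (12−10)(12−2)(12−7)(12−11) = 2·10·5·1 = 100 ≡ 9, so v_1 = 9^{−1} = 3 (mod 13).
  i = 2 (α = 10): (10−12)(10−2)(10−7)(10−11) = (−2)·8·3·(−1) = 48 ≡ 9, so v_2 = 9^{−1} = 3 (mod 13).
  i = 3 (α = 2): (2−12)(2−10)(2−7)(2−11) = (−10)·(−8)·(−5)·(−9) = 3600 ≡ 12, so v_3 = 12^{−1} = 12 (mod 13).
  i = 4 (α = 7): (7−12)(7−10)(7−2)(7−11) = (−5)·(−3)·5·(−4) = −300 ≡ 12, so v_4 = 12^{−1} = 12 (mod 13).
  i = 5 (α = 11): (11−12)(11−10)(11−2)(11−7) = (−1)·1·9·4 = −36 ≡ 3, so v_5 = 3^{−1} = 9 (mod 13).
  v = [3, 3, 12, 12, 9].
Step 2: syndromes of r = [0, 10, 11, 10, 5] (all sums mod 13).
  S_0 = Σ v_i r_i = 3·0 + 3·10 + 12·11 + 12·10 + 9·5 = 327 ≡ 2.
  S_1 = Σ v_i α_i r_i = 3·12·0 + 3·10·10 + 12·2·11 + 12·7·10 + 9·11·5 = 1899 ≡ 1.
  α_i^2 mod 13 = [1, 9, 4, 10, 4].
  S_2 = Σ v_i α_i^2 r_i = 3·1·0 + 3·9·10 + 12·4·11 + 12·10·10 + 9·4·5 = 2178 ≡ 7.
  S = (2, 1, 7) ≠ 0, so r is not a codeword (an error is present).
Step 3: locate the error. For a single error e at position i, S_ℓ = v_i·e·α_i^ℓ, so α_err = S_1/S_0.
  S_0^{−1} = 2^{−1} = 7 (mod 13), so α_err = 1·7 = 7 ≡ 7 = α_4. Error position i = 4.
  Consistency check: S_2/S_1 = 7·1 = 7 ≡ 7 = α_err ✓ (single-error assumption holds).
Step 4: error magnitude e = S_0/v_4 = S_0·∏_{j≠4}(α_4 − α_j) = 2·12 = 24 ≡ 11 (mod 13).
Step 5: correct position 4: c_4 = r_4 − e = 10 − 11 ≡ 12 (mod 13). Hence c = [0, 10, 11, 12, 5].
  Check: interpolating c through the α_i gives m(x) = 8 + 8·x (degree < 2) with m(α_i) = c_i for every i, so c is indeed a codeword.


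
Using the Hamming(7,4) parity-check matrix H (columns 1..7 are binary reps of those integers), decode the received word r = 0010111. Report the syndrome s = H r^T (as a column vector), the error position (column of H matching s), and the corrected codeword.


s = (1, 1, 1)^T, error position = 7, corrected codeword c = 0010110

Compute s = H r^T mod 2 one row at a time:
  s_1 = 0 + 1 + 1 + 1 = 3 ≡ 1 (mod 2).
  s_2 = 0 + 1 + 1 + 1 = 3 ≡ 1 (mod 2).
  s_3 = 0 + 1 + 1 + 1 = 3 ≡ 1 (mod 2).
s = (1, 1, 1)^T — this equals column 7 of H (binary 111), so error is at position 7.
Correct: flip bit 7 of r = 0010111 to get c = 0010110.
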